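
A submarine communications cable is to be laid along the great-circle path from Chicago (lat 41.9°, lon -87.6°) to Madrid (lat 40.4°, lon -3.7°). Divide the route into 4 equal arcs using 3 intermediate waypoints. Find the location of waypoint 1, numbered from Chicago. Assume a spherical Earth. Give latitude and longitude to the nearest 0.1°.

The haversine formula gives a central angle δ ≈ 1.055 rad (60.5°) between the endpoints.
Interpolate at f = 1/4 with slerp weights a = sin((1−f)δ)/sin δ ≈ 0.818, b = sin(fδ)/sin δ ≈ 0.300.
p = a·p₁ + b·p₂ ≈ (0.253, -0.623, 0.740); φ = arcsin(p_z) ≈ 47.76°, λ = atan2(p_y, p_x) ≈ -67.87°.

≈ lat 47.8°, lon -67.9°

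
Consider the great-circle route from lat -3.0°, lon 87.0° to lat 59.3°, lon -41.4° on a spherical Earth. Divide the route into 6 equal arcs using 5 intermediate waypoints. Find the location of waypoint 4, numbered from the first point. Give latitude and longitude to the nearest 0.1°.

From cos δ = sin φ₁ sin φ₂ + cos φ₁ cos φ₂ cos Δλ, the central angle is δ ≈ 1.941 rad (111.2°).
Interpolate at f = 4/6 with slerp weights a = sin((1−f)δ)/sin δ ≈ 0.647, b = sin(fδ)/sin δ ≈ 1.032.
p = a·p₁ + b·p₂ ≈ (0.429, 0.296, 0.853); φ = arcsin(p_z) ≈ 58.58°, λ = atan2(p_y, p_x) ≈ 34.65°.

≈ lat 58.6°, lon 34.6°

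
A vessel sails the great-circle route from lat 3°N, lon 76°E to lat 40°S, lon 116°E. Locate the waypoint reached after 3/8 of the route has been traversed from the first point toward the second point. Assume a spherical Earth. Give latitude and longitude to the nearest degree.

Convert each endpoint to a unit vector on the sphere (x = cos φ cos λ, y = cos φ sin λ, z = sin φ).
The central angle between the endpoints is δ = arccos(p₁·p₂) ≈ 0.986 rad (56.5°).
Interpolate at f = 3/8 with slerp weights a = sin((1−f)δ)/sin δ ≈ 0.693, b = sin(fδ)/sin δ ≈ 0.433.
p = a·p₁ + b·p₂ ≈ (0.022, 0.970, -0.242); φ = arcsin(p_z) ≈ -14.02°, λ = atan2(p_y, p_x) ≈ 88.71°.

≈ lat 14°S, lon 89°E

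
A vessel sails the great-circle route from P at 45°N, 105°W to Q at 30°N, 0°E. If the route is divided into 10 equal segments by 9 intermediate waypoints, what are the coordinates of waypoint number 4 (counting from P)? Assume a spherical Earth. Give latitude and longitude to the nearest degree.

Write both endpoints as unit vectors p₁, p₂ with components (cos φ cos λ, cos φ sin λ, sin φ).
The central angle between the endpoints is δ = arccos(p₁·p₂) ≈ 1.374 rad (78.8°).
Interpolate at f = 4/10 with slerp weights a = sin((1−f)δ)/sin δ ≈ 0.749, b = sin(fδ)/sin δ ≈ 0.533.
p = a·p₁ + b·p₂ ≈ (0.324, -0.511, 0.796); φ = arcsin(p_z) ≈ 52.73°, λ = atan2(p_y, p_x) ≈ -57.62°.

≈ 53°N, 58°W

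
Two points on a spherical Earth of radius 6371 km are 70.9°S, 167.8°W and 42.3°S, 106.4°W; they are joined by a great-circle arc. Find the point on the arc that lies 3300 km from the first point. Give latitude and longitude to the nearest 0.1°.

≈ 52.5°S, 114.6°W

From cos δ = sin φ₁ sin φ₂ + cos φ₁ cos φ₂ cos Δλ, the central angle is δ ≈ 0.720 rad (41.3°). The total great-circle distance is δ·R ≈ 0.720 × 6371 ≈ 4587 km, so the target fraction is f = 3300/4587 ≈ 0.719.
Interpolate at f ≈ 0.719 with slerp weights a = sin((1−f)δ)/sin δ ≈ 0.304, b = sin(fδ)/sin δ ≈ 0.751.
p = a·p₁ + b·p₂ ≈ (-0.254, -0.554, -0.793); φ = arcsin(p_z) ≈ -52.46°, λ = atan2(p_y, p_x) ≈ -114.65°.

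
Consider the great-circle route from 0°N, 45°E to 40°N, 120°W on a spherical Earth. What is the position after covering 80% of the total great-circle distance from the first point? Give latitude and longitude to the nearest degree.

≈ 64°N, 96°W

The haversine formula gives a central angle δ ≈ 2.404 rad (137.7°) between the endpoints.
Interpolate at f = 0.80 with slerp weights a = sin((1−f)δ)/sin δ ≈ 0.687, b = sin(fδ)/sin δ ≈ 1.395.
p = a·p₁ + b·p₂ ≈ (-0.048, -0.440, 0.897); φ = arcsin(p_z) ≈ 63.75°, λ = atan2(p_y, p_x) ≈ -96.27°.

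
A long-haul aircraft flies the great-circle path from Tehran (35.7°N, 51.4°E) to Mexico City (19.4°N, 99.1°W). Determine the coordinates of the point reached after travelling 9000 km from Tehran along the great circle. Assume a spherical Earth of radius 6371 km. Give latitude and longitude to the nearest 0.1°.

≈ 50.7°N, 73.4°W

The haversine formula gives a central angle δ ≈ 2.063 rad (118.2°) between the endpoints. The total great-circle distance is δ·R ≈ 2.063 × 6371 ≈ 13145 km, so the target fraction is f = 9000/13145 ≈ 0.685.
Interpolate at f ≈ 0.685 with slerp weights a = sin((1−f)δ)/sin δ ≈ 0.687, b = sin(fδ)/sin δ ≈ 1.121.
p = a·p₁ + b·p₂ ≈ (0.181, -0.608, 0.773); φ = arcsin(p_z) ≈ 50.66°, λ = atan2(p_y, p_x) ≈ -73.40°.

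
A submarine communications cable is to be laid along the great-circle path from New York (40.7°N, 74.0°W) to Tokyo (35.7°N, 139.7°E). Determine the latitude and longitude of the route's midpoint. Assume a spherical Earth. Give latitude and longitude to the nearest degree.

≈ (70°N, 154°W)

Write both endpoints as unit vectors p₁, p₂ with components (cos φ cos λ, cos φ sin λ, sin φ).
The central angle between the endpoints is δ = arccos(p₁·p₂) ≈ 1.703 rad (97.6°).
Interpolate at f = 1/2 with slerp weights a = sin((1−f)δ)/sin δ ≈ 0.759, b = sin(fδ)/sin δ ≈ 0.759.
p = a·p₁ + b·p₂ ≈ (-0.311, -0.154, 0.938); φ = arcsin(p_z) ≈ 69.66°, λ = atan2(p_y, p_x) ≈ -153.62°.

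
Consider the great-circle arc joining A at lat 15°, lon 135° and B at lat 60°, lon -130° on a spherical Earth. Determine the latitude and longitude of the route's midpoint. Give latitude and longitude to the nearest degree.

Convert each endpoint to a unit vector on the sphere (x = cos φ cos λ, y = cos φ sin λ, z = sin φ).
The central angle between the endpoints is δ = arccos(p₁·p₂) ≈ 1.388 rad (79.5°).
Interpolate at f = 1/2 with slerp weights a = sin((1−f)δ)/sin δ ≈ 0.650, b = sin(fδ)/sin δ ≈ 0.650.
p = a·p₁ + b·p₂ ≈ (-0.653, 0.195, 0.732); φ = arcsin(p_z) ≈ 47.02°, λ = atan2(p_y, p_x) ≈ 163.37°.

≈ lat 47°, lon 163°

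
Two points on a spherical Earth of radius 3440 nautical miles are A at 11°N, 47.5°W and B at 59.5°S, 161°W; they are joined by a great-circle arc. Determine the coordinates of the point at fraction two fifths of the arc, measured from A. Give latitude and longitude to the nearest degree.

The haversine formula gives a central angle δ ≈ 1.942 rad (111.3°) between the endpoints.
Interpolate at f = 2/5 with slerp weights a = sin((1−f)δ)/sin δ ≈ 0.986, b = sin(fδ)/sin δ ≈ 0.752.
p = a·p₁ + b·p₂ ≈ (0.293, -0.838, -0.460); φ = arcsin(p_z) ≈ -27.40°, λ = atan2(p_y, p_x) ≈ -70.73°.

≈ 27°S, 71°W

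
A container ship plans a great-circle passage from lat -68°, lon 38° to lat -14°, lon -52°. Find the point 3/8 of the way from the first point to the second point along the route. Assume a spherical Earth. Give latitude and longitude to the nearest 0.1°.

≈ lat -56.0°, lon -21.2°

Write both endpoints as unit vectors p₁, p₂ with components (cos φ cos λ, cos φ sin λ, sin φ).
The central angle between the endpoints is δ = arccos(p₁·p₂) ≈ 1.345 rad (77.0°).
Interpolate at f = 3/8 with slerp weights a = sin((1−f)δ)/sin δ ≈ 0.764, b = sin(fδ)/sin δ ≈ 0.496.
p = a·p₁ + b·p₂ ≈ (0.522, -0.203, -0.829); φ = arcsin(p_z) ≈ -55.96°, λ = atan2(p_y, p_x) ≈ -21.24°.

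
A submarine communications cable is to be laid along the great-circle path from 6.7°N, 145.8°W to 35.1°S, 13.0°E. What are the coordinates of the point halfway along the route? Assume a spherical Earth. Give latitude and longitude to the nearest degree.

The haversine formula gives a central angle δ ≈ 2.540 rad (145.6°) between the endpoints.
Interpolate at f = 1/2 with slerp weights a = sin((1−f)δ)/sin δ ≈ 1.689, b = sin(fδ)/sin δ ≈ 1.689.
p = a·p₁ + b·p₂ ≈ (-0.041, -0.632, -0.774); φ = arcsin(p_z) ≈ -50.71°, λ = atan2(p_y, p_x) ≈ -93.71°.

≈ 51°S, 94°W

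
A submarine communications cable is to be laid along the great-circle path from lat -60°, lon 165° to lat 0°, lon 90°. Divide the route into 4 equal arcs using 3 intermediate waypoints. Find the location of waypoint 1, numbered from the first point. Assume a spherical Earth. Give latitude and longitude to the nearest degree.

From cos δ = sin φ₁ sin φ₂ + cos φ₁ cos φ₂ cos Δλ, the central angle is δ ≈ 1.441 rad (82.6°).
Interpolate at f = 1/4 with slerp weights a = sin((1−f)δ)/sin δ ≈ 0.890, b = sin(fδ)/sin δ ≈ 0.356.
p = a·p₁ + b·p₂ ≈ (-0.430, 0.471, -0.771); φ = arcsin(p_z) ≈ -50.41°, λ = atan2(p_y, p_x) ≈ 132.40°.

≈ lat -50°, lon 132°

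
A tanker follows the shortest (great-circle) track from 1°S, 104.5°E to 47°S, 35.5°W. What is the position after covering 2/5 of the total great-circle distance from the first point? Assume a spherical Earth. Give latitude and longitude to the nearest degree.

The haversine formula gives a central angle δ ≈ 2.106 rad (120.6°) between the endpoints.
Interpolate at f = 2/5 with slerp weights a = sin((1−f)δ)/sin δ ≈ 1.108, b = sin(fδ)/sin δ ≈ 0.867.
p = a·p₁ + b·p₂ ≈ (0.204, 0.729, -0.654); φ = arcsin(p_z) ≈ -40.81°, λ = atan2(p_y, p_x) ≈ 74.35°.

≈ 41°S, 74°E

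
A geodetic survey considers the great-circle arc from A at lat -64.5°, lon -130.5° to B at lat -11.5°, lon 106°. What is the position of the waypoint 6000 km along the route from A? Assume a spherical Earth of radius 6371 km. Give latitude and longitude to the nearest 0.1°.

Convert each endpoint to a unit vector on the sphere (x = cos φ cos λ, y = cos φ sin λ, z = sin φ).
The central angle between the endpoints is δ = arccos(p₁·p₂) ≈ 1.624 rad (93.0°). The total great-circle distance is δ·R ≈ 1.624 × 6371 ≈ 10345 km, so the target fraction is f = 6000/10345 ≈ 0.580.
Interpolate at f ≈ 0.580 with slerp weights a = sin((1−f)δ)/sin δ ≈ 0.631, b = sin(fδ)/sin δ ≈ 0.810.
p = a·p₁ + b·p₂ ≈ (-0.395, 0.556, -0.731); φ = arcsin(p_z) ≈ -46.98°, λ = atan2(p_y, p_x) ≈ 125.40°.

≈ lat -47.0°, lon 125.4°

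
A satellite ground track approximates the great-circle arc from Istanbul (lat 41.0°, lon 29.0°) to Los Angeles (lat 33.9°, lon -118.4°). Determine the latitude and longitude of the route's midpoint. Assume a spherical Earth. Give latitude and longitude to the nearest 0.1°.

≈ lat 69.6°, lon -53.9°

Convert each endpoint to a unit vector on the sphere (x = cos φ cos λ, y = cos φ sin λ, z = sin φ).
The central angle between the endpoints is δ = arccos(p₁·p₂) ≈ 1.733 rad (99.3°).
Interpolate at f = 1/2 with slerp weights a = sin((1−f)δ)/sin δ ≈ 0.772, b = sin(fδ)/sin δ ≈ 0.772.
p = a·p₁ + b·p₂ ≈ (0.205, -0.281, 0.937); φ = arcsin(p_z) ≈ 69.63°, λ = atan2(p_y, p_x) ≈ -53.93°.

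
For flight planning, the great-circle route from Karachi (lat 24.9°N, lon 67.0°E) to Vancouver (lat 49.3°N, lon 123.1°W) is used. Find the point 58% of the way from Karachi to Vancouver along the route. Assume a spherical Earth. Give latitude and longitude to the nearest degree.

From cos δ = sin φ₁ sin φ₂ + cos φ₁ cos φ₂ cos Δλ, the central angle is δ ≈ 1.837 rad (105.3°).
Interpolate at f = 0.58 with slerp weights a = sin((1−f)δ)/sin δ ≈ 0.723, b = sin(fδ)/sin δ ≈ 0.907.
p = a·p₁ + b·p₂ ≈ (-0.067, 0.108, 0.992); φ = arcsin(p_z) ≈ 82.70°, λ = atan2(p_y, p_x) ≈ 121.76°.

≈ lat 83°N, lon 122°E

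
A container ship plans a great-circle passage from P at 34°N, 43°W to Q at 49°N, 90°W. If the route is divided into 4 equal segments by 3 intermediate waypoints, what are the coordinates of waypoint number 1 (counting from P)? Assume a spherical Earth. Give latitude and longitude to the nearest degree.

Write both endpoints as unit vectors p₁, p₂ with components (cos φ cos λ, cos φ sin λ, sin φ).
The central angle between the endpoints is δ = arccos(p₁·p₂) ≈ 0.655 rad (37.5°).
Interpolate at f = 1/4 with slerp weights a = sin((1−f)δ)/sin δ ≈ 0.774, b = sin(fδ)/sin δ ≈ 0.268.
p = a·p₁ + b·p₂ ≈ (0.470, -0.613, 0.635); φ = arcsin(p_z) ≈ 39.42°, λ = atan2(p_y, p_x) ≈ -52.57°.

≈ 39°N, 53°W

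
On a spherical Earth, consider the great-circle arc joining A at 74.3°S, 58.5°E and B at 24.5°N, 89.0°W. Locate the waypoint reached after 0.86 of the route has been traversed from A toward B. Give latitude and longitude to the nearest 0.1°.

≈ 6.9°N, 85.8°W

Convert each endpoint to a unit vector on the sphere (x = cos φ cos λ, y = cos φ sin λ, z = sin φ).
The central angle between the endpoints is δ = arccos(p₁·p₂) ≈ 2.223 rad (127.4°).
Interpolate at f = 0.86 with slerp weights a = sin((1−f)δ)/sin δ ≈ 0.385, b = sin(fδ)/sin δ ≈ 1.186.
p = a·p₁ + b·p₂ ≈ (0.073, -0.990, 0.121); φ = arcsin(p_z) ≈ 6.94°, λ = atan2(p_y, p_x) ≈ -85.77°.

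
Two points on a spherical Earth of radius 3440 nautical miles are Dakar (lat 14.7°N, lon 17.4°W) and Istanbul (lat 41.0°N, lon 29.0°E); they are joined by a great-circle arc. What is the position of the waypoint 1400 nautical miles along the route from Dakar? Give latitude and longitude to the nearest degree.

The haversine formula gives a central angle δ ≈ 0.837 rad (47.9°) between the endpoints. The total great-circle distance is δ·R ≈ 0.837 × 3440 ≈ 2878 nmi, so the target fraction is f = 1400/2878 ≈ 0.486.
Interpolate at f ≈ 0.486 with slerp weights a = sin((1−f)δ)/sin δ ≈ 0.561, b = sin(fδ)/sin δ ≈ 0.533.
p = a·p₁ + b·p₂ ≈ (0.870, 0.033, 0.492); φ = arcsin(p_z) ≈ 29.48°, λ = atan2(p_y, p_x) ≈ 2.16°.

≈ lat 29°N, lon 2°E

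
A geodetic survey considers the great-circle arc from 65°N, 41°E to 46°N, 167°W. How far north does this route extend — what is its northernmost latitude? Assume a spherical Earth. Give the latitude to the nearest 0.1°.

The great circle lies in the plane with unit normal n̂ = (p₁ × p₂)/|p₁ × p₂|.
Here n̂_z ≈ +0.150; the vertex latitude is φ_max = arccos|n̂_z| ≈ 81.4°.
Check via Clairaut: cos φ_max = |cos φ₁| · sin C = cos(65.0°)·sin(20.8°) ≈ 0.150, again giving ≈ 81.4°.

≈ 81.4°N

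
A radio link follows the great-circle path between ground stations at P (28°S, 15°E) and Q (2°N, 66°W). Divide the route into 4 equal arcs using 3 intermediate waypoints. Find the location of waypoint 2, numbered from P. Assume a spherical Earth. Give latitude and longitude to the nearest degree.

≈ (17°S, 29°W)

From cos δ = sin φ₁ sin φ₂ + cos φ₁ cos φ₂ cos Δλ, the central angle is δ ≈ 1.449 rad (83.0°).
Interpolate at f = 2/4 with slerp weights a = sin((1−f)δ)/sin δ ≈ 0.668, b = sin(fδ)/sin δ ≈ 0.668.
p = a·p₁ + b·p₂ ≈ (0.841, -0.457, -0.290); φ = arcsin(p_z) ≈ -16.87°, λ = atan2(p_y, p_x) ≈ -28.52°.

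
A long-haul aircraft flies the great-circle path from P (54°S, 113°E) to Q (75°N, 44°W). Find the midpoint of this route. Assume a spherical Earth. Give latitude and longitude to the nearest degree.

≈ (23°N, 97°E)

The haversine formula gives a central angle δ ≈ 2.743 rad (157.1°) between the endpoints.
Interpolate at f = 1/2 with slerp weights a = sin((1−f)δ)/sin δ ≈ 2.524, b = sin(fδ)/sin δ ≈ 2.524.
p = a·p₁ + b·p₂ ≈ (-0.110, 0.912, 0.396); φ = arcsin(p_z) ≈ 23.33°, λ = atan2(p_y, p_x) ≈ 96.86°.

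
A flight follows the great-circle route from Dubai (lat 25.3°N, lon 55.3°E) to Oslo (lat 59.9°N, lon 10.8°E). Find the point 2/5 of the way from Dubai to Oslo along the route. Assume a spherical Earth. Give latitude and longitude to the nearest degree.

The haversine formula gives a central angle δ ≈ 0.805 rad (46.1°) between the endpoints.
Interpolate at f = 2/5 with slerp weights a = sin((1−f)δ)/sin δ ≈ 0.644, b = sin(fδ)/sin δ ≈ 0.439.
p = a·p₁ + b·p₂ ≈ (0.548, 0.520, 0.655); φ = arcsin(p_z) ≈ 40.93°, λ = atan2(p_y, p_x) ≈ 43.51°.

≈ lat 41°N, lon 44°E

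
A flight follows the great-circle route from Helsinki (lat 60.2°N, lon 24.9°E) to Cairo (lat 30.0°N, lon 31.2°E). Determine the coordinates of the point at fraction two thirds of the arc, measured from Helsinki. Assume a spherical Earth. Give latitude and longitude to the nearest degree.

Write both endpoints as unit vectors p₁, p₂ with components (cos φ cos λ, cos φ sin λ, sin φ).
The central angle between the endpoints is δ = arccos(p₁·p₂) ≈ 0.532 rad (30.5°).
Interpolate at f = 2/3 with slerp weights a = sin((1−f)δ)/sin δ ≈ 0.348, b = sin(fδ)/sin δ ≈ 0.685.
p = a·p₁ + b·p₂ ≈ (0.664, 0.380, 0.644); φ = arcsin(p_z) ≈ 40.10°, λ = atan2(p_y, p_x) ≈ 29.78°.

≈ lat 40°N, lon 30°E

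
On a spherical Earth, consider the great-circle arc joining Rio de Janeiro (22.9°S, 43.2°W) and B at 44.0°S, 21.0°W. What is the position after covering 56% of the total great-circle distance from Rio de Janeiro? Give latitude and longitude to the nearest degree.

≈ 35°S, 32°W

Write both endpoints as unit vectors p₁, p₂ with components (cos φ cos λ, cos φ sin λ, sin φ).
The central angle between the endpoints is δ = arccos(p₁·p₂) ≈ 0.487 rad (27.9°).
Interpolate at f = 0.56 with slerp weights a = sin((1−f)δ)/sin δ ≈ 0.454, b = sin(fδ)/sin δ ≈ 0.576.
p = a·p₁ + b·p₂ ≈ (0.692, -0.435, -0.577); φ = arcsin(p_z) ≈ -35.21°, λ = atan2(p_y, p_x) ≈ -32.16°.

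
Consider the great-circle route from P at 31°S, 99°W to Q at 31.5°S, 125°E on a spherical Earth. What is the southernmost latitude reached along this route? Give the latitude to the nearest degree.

The great circle lies in the plane with unit normal n̂ = (p₁ × p₂)/|p₁ × p₂|.
Here n̂_z ≈ -0.525; the vertex latitude is φ_max = arccos|n̂_z| ≈ 58.3°.
Check via Clairaut: cos φ_max = |cos φ₁| · sin C = cos(31.0°)·sin(142.2°) ≈ 0.525, again giving ≈ 58.3°.

≈ 58°S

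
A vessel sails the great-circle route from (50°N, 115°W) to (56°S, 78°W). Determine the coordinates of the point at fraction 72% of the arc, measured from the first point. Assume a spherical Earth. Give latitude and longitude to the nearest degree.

≈ (27°S, 92°W)

From cos δ = sin φ₁ sin φ₂ + cos φ₁ cos φ₂ cos Δλ, the central angle is δ ≈ 1.926 rad (110.4°).
Interpolate at f = 0.72 with slerp weights a = sin((1−f)δ)/sin δ ≈ 0.548, b = sin(fδ)/sin δ ≈ 1.049.
p = a·p₁ + b·p₂ ≈ (-0.027, -0.893, -0.450); φ = arcsin(p_z) ≈ -26.73°, λ = atan2(p_y, p_x) ≈ -91.73°.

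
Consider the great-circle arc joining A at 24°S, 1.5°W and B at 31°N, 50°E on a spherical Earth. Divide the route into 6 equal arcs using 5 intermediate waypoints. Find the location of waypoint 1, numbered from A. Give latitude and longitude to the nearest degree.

≈ 15°S, 7°E

Convert each endpoint to a unit vector on the sphere (x = cos φ cos λ, y = cos φ sin λ, z = sin φ).
The central angle between the endpoints is δ = arccos(p₁·p₂) ≈ 1.289 rad (73.9°).
Interpolate at f = 1/6 with slerp weights a = sin((1−f)δ)/sin δ ≈ 0.915, b = sin(fδ)/sin δ ≈ 0.222.
p = a·p₁ + b·p₂ ≈ (0.958, 0.124, -0.258); φ = arcsin(p_z) ≈ -14.95°, λ = atan2(p_y, p_x) ≈ 7.36°.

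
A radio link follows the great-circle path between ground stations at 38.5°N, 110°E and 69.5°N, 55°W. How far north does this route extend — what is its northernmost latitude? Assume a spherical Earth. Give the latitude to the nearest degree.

≈ 86°N

The great circle lies in the plane with unit normal n̂ = (p₁ × p₂)/|p₁ × p₂|.
Here n̂_z ≈ -0.075; the vertex latitude is φ_max = arccos|n̂_z| ≈ 85.7°.
Check via Clairaut: cos φ_max = |cos φ₁| · sin C = cos(38.5°)·sin(5.5°) ≈ 0.075, again giving ≈ 85.7°.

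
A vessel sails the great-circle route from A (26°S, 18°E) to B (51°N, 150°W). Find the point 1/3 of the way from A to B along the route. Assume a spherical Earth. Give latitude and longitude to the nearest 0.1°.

≈ (23.2°N, 3.7°E)

Convert each endpoint to a unit vector on the sphere (x = cos φ cos λ, y = cos φ sin λ, z = sin φ).
The central angle between the endpoints is δ = arccos(p₁·p₂) ≈ 2.677 rad (153.4°).
Interpolate at f = 1/3 with slerp weights a = sin((1−f)δ)/sin δ ≈ 2.180, b = sin(fδ)/sin δ ≈ 1.737.
p = a·p₁ + b·p₂ ≈ (0.917, 0.059, 0.394); φ = arcsin(p_z) ≈ 23.21°, λ = atan2(p_y, p_x) ≈ 3.68°.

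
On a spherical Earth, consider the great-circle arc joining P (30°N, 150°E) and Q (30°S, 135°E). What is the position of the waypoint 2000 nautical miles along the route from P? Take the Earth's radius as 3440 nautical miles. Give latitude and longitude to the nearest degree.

Convert each endpoint to a unit vector on the sphere (x = cos φ cos λ, y = cos φ sin λ, z = sin φ).
The central angle between the endpoints is δ = arccos(p₁·p₂) ≈ 1.076 rad (61.7°). The total great-circle distance is δ·R ≈ 1.076 × 3440 ≈ 3703 nmi, so the target fraction is f = 2000/3703 ≈ 0.540.
Interpolate at f ≈ 0.540 with slerp weights a = sin((1−f)δ)/sin δ ≈ 0.540, b = sin(fδ)/sin δ ≈ 0.624.
p = a·p₁ + b·p₂ ≈ (-0.787, 0.616, -0.042); φ = arcsin(p_z) ≈ -2.41°, λ = atan2(p_y, p_x) ≈ 141.95°.

≈ (2°S, 142°E)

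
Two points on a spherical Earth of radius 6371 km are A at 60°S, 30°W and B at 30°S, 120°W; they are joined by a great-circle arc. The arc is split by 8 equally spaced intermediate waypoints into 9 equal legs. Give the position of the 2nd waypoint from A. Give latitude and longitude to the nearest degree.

≈ 61°S, 59°W

Write both endpoints as unit vectors p₁, p₂ with components (cos φ cos λ, cos φ sin λ, sin φ).
The central angle between the endpoints is δ = arccos(p₁·p₂) ≈ 1.123 rad (64.3°).
Interpolate at f = 2/9 with slerp weights a = sin((1−f)δ)/sin δ ≈ 0.850, b = sin(fδ)/sin δ ≈ 0.274.
p = a·p₁ + b·p₂ ≈ (0.250, -0.418, -0.873); φ = arcsin(p_z) ≈ -60.86°, λ = atan2(p_y, p_x) ≈ -59.16°.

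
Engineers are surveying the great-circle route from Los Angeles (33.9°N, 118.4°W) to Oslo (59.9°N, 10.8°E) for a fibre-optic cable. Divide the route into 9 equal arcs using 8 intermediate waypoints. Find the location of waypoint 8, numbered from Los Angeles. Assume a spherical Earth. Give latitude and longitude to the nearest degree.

≈ 66°N, 3°W

Convert each endpoint to a unit vector on the sphere (x = cos φ cos λ, y = cos φ sin λ, z = sin φ).
The central angle between the endpoints is δ = arccos(p₁·p₂) ≈ 1.350 rad (77.3°).
Interpolate at f = 8/9 with slerp weights a = sin((1−f)δ)/sin δ ≈ 0.153, b = sin(fδ)/sin δ ≈ 0.955.
p = a·p₁ + b·p₂ ≈ (0.410, -0.022, 0.912); φ = arcsin(p_z) ≈ 65.75°, λ = atan2(p_y, p_x) ≈ -3.08°.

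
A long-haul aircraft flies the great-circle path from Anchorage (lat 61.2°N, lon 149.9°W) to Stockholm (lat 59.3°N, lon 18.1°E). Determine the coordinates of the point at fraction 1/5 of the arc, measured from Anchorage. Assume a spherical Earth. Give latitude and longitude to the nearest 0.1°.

From cos δ = sin φ₁ sin φ₂ + cos φ₁ cos φ₂ cos Δλ, the central angle is δ ≈ 1.032 rad (59.1°).
Interpolate at f = 1/5 with slerp weights a = sin((1−f)δ)/sin δ ≈ 0.856, b = sin(fδ)/sin δ ≈ 0.239.
p = a·p₁ + b·p₂ ≈ (-0.241, -0.169, 0.956); φ = arcsin(p_z) ≈ 72.88°, λ = atan2(p_y, p_x) ≈ -144.96°.

≈ lat 72.9°N, lon 145.0°W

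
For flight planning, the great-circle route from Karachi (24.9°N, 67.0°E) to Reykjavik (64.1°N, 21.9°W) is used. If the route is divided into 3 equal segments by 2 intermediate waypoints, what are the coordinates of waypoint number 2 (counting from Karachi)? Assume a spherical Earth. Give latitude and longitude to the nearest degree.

≈ 60°N, 26°E

The haversine formula gives a central angle δ ≈ 1.174 rad (67.3°) between the endpoints.
Interpolate at f = 2/3 with slerp weights a = sin((1−f)δ)/sin δ ≈ 0.414, b = sin(fδ)/sin δ ≈ 0.765.
p = a·p₁ + b·p₂ ≈ (0.456, 0.221, 0.862); φ = arcsin(p_z) ≈ 59.53°, λ = atan2(p_y, p_x) ≈ 25.81°.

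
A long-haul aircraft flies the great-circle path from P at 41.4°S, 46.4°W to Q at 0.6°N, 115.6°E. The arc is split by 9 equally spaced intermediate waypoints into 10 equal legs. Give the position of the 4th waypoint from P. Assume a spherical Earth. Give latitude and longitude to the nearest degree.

≈ 69°S, 51°E

Convert each endpoint to a unit vector on the sphere (x = cos φ cos λ, y = cos φ sin λ, z = sin φ).
The central angle between the endpoints is δ = arccos(p₁·p₂) ≈ 2.375 rad (136.1°).
Interpolate at f = 4/10 with slerp weights a = sin((1−f)δ)/sin δ ≈ 1.426, b = sin(fδ)/sin δ ≈ 1.173.
p = a·p₁ + b·p₂ ≈ (0.231, 0.283, -0.931); φ = arcsin(p_z) ≈ -68.58°, λ = atan2(p_y, p_x) ≈ 50.72°.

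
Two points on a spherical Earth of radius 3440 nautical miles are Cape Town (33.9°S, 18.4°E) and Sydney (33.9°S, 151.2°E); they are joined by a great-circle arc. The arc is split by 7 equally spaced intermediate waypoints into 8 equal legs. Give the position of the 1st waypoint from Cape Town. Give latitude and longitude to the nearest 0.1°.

≈ (43.2°S, 28.9°E)

The haversine formula gives a central angle δ ≈ 1.728 rad (99.0°) between the endpoints.
Interpolate at f = 1/8 with slerp weights a = sin((1−f)δ)/sin δ ≈ 1.011, b = sin(fδ)/sin δ ≈ 0.217.
p = a·p₁ + b·p₂ ≈ (0.638, 0.352, -0.685); φ = arcsin(p_z) ≈ -43.22°, λ = atan2(p_y, p_x) ≈ 28.85°.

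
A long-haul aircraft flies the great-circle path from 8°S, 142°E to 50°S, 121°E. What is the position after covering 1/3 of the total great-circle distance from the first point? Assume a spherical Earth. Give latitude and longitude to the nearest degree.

From cos δ = sin φ₁ sin φ₂ + cos φ₁ cos φ₂ cos Δλ, the central angle is δ ≈ 0.794 rad (45.5°).
Interpolate at f = 1/3 with slerp weights a = sin((1−f)δ)/sin δ ≈ 0.708, b = sin(fδ)/sin δ ≈ 0.367.
p = a·p₁ + b·p₂ ≈ (-0.674, 0.634, -0.380); φ = arcsin(p_z) ≈ -22.31°, λ = atan2(p_y, p_x) ≈ 136.76°.

≈ 22°S, 137°E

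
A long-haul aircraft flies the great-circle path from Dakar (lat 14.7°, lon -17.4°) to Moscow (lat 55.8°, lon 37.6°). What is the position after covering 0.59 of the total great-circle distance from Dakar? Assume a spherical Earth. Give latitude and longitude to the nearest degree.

Convert each endpoint to a unit vector on the sphere (x = cos φ cos λ, y = cos φ sin λ, z = sin φ).
The central angle between the endpoints is δ = arccos(p₁·p₂) ≈ 1.022 rad (58.6°).
Interpolate at f = 0.59 with slerp weights a = sin((1−f)δ)/sin δ ≈ 0.477, b = sin(fδ)/sin δ ≈ 0.665.
p = a·p₁ + b·p₂ ≈ (0.736, 0.090, 0.671); φ = arcsin(p_z) ≈ 42.13°, λ = atan2(p_y, p_x) ≈ 6.97°.

≈ lat 42°, lon 7°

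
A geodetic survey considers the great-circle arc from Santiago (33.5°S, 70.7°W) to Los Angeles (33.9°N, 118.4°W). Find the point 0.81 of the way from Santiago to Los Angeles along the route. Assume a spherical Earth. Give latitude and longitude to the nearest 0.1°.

≈ 21.5°N, 108.2°W

From cos δ = sin φ₁ sin φ₂ + cos φ₁ cos φ₂ cos Δλ, the central angle is δ ≈ 1.412 rad (80.9°).
Interpolate at f = 0.81 with slerp weights a = sin((1−f)δ)/sin δ ≈ 0.268, b = sin(fδ)/sin δ ≈ 0.922.
p = a·p₁ + b·p₂ ≈ (-0.290, -0.884, 0.366); φ = arcsin(p_z) ≈ 21.47°, λ = atan2(p_y, p_x) ≈ -108.15°.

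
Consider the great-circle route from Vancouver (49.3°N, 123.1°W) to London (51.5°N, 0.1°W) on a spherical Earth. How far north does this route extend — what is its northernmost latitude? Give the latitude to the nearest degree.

The great circle lies in the plane with unit normal n̂ = (p₁ × p₂)/|p₁ × p₂|.
Here n̂_z ≈ +0.367; the vertex latitude is φ_max = arccos|n̂_z| ≈ 68.5°.

≈ 68°N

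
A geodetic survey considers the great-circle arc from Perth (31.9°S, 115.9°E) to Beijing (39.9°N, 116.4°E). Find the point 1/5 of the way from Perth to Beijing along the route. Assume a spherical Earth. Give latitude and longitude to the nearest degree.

≈ 18°S, 116°E

Write both endpoints as unit vectors p₁, p₂ with components (cos φ cos λ, cos φ sin λ, sin φ).
The central angle between the endpoints is δ = arccos(p₁·p₂) ≈ 1.253 rad (71.8°).
Interpolate at f = 1/5 with slerp weights a = sin((1−f)δ)/sin δ ≈ 0.887, b = sin(fδ)/sin δ ≈ 0.261.
p = a·p₁ + b·p₂ ≈ (-0.418, 0.857, -0.301); φ = arcsin(p_z) ≈ -17.54°, λ = atan2(p_y, p_x) ≈ 116.01°.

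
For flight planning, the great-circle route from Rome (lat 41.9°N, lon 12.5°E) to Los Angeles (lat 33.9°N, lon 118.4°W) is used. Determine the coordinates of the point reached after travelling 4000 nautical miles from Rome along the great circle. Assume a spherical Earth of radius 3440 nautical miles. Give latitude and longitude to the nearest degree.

≈ lat 53°N, lon 95°W

From cos δ = sin φ₁ sin φ₂ + cos φ₁ cos φ₂ cos Δλ, the central angle is δ ≈ 1.603 rad (91.8°). The total great-circle distance is δ·R ≈ 1.603 × 3440 ≈ 5514 nmi, so the target fraction is f = 4000/5514 ≈ 0.725.
Interpolate at f ≈ 0.725 with slerp weights a = sin((1−f)δ)/sin δ ≈ 0.426, b = sin(fδ)/sin δ ≈ 0.918.
p = a·p₁ + b·p₂ ≈ (-0.053, -0.602, 0.797); φ = arcsin(p_z) ≈ 52.83°, λ = atan2(p_y, p_x) ≈ -95.02°.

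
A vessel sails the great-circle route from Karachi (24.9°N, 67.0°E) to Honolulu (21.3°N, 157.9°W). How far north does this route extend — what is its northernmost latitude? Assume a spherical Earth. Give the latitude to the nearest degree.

≈ 48°N

The great circle lies in the plane with unit normal n̂ = (p₁ × p₂)/|p₁ × p₂|.
Here n̂_z ≈ +0.666; the vertex latitude is φ_max = arccos|n̂_z| ≈ 48.2°.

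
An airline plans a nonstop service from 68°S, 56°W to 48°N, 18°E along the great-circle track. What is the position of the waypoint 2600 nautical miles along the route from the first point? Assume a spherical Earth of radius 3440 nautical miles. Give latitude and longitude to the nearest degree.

From cos δ = sin φ₁ sin φ₂ + cos φ₁ cos φ₂ cos Δλ, the central angle is δ ≈ 2.239 rad (128.3°). The total great-circle distance is δ·R ≈ 2.239 × 3440 ≈ 7704 nmi, so the target fraction is f = 2600/7704 ≈ 0.337.
Interpolate at f ≈ 0.337 with slerp weights a = sin((1−f)δ)/sin δ ≈ 1.270, b = sin(fδ)/sin δ ≈ 0.874.
p = a·p₁ + b·p₂ ≈ (0.822, -0.214, -0.528); φ = arcsin(p_z) ≈ -31.84°, λ = atan2(p_y, p_x) ≈ -14.56°.

≈ 32°S, 15°W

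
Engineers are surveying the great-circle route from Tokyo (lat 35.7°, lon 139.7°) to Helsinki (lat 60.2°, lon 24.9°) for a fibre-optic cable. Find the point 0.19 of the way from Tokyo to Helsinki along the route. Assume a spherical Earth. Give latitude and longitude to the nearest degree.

≈ lat 47°, lon 130°

The haversine formula gives a central angle δ ≈ 1.227 rad (70.3°) between the endpoints.
Interpolate at f = 0.19 with slerp weights a = sin((1−f)δ)/sin δ ≈ 0.890, b = sin(fδ)/sin δ ≈ 0.245.
p = a·p₁ + b·p₂ ≈ (-0.441, 0.519, 0.732); φ = arcsin(p_z) ≈ 47.09°, λ = atan2(p_y, p_x) ≈ 130.34°.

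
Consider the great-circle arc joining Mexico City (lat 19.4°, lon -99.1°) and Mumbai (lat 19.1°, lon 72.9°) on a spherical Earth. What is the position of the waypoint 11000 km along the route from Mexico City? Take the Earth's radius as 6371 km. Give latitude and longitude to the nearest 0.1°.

Convert each endpoint to a unit vector on the sphere (x = cos φ cos λ, y = cos φ sin λ, z = sin φ).
The central angle between the endpoints is δ = arccos(p₁·p₂) ≈ 2.456 rad (140.7°). The total great-circle distance is δ·R ≈ 2.456 × 6371 ≈ 15646 km, so the target fraction is f = 11000/15646 ≈ 0.703.
Interpolate at f ≈ 0.703 with slerp weights a = sin((1−f)δ)/sin δ ≈ 1.052, b = sin(fδ)/sin δ ≈ 1.560.
p = a·p₁ + b·p₂ ≈ (0.276, 0.429, 0.860); φ = arcsin(p_z) ≈ 59.31°, λ = atan2(p_y, p_x) ≈ 57.20°.

≈ lat 59.3°, lon 57.2°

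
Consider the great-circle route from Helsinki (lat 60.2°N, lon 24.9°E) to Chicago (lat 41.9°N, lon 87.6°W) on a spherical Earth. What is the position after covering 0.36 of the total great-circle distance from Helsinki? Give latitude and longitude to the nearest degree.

Convert each endpoint to a unit vector on the sphere (x = cos φ cos λ, y = cos φ sin λ, z = sin φ).
The central angle between the endpoints is δ = arccos(p₁·p₂) ≈ 1.117 rad (64.0°).
Interpolate at f = 0.36 with slerp weights a = sin((1−f)δ)/sin δ ≈ 0.729, b = sin(fδ)/sin δ ≈ 0.436.
p = a·p₁ + b·p₂ ≈ (0.342, -0.171, 0.924); φ = arcsin(p_z) ≈ 67.49°, λ = atan2(p_y, p_x) ≈ -26.57°.

≈ lat 67°N, lon 27°W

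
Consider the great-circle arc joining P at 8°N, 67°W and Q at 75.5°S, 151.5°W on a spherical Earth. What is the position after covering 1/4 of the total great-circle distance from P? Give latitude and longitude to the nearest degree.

≈ 15°S, 73°W

Write both endpoints as unit vectors p₁, p₂ with components (cos φ cos λ, cos φ sin λ, sin φ).
The central angle between the endpoints is δ = arccos(p₁·p₂) ≈ 1.682 rad (96.4°).
Interpolate at f = 1/4 with slerp weights a = sin((1−f)δ)/sin δ ≈ 0.958, b = sin(fδ)/sin δ ≈ 0.411.
p = a·p₁ + b·p₂ ≈ (0.280, -0.923, -0.264); φ = arcsin(p_z) ≈ -15.32°, λ = atan2(p_y, p_x) ≈ -73.09°.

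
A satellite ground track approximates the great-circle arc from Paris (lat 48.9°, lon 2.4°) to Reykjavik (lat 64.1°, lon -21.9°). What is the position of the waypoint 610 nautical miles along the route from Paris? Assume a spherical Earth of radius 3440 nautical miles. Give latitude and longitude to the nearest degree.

From cos δ = sin φ₁ sin φ₂ + cos φ₁ cos φ₂ cos Δλ, the central angle is δ ≈ 0.349 rad (20.0°). The total great-circle distance is δ·R ≈ 0.349 × 3440 ≈ 1202 nmi, so the target fraction is f = 610/1202 ≈ 0.508.
Interpolate at f ≈ 0.508 with slerp weights a = sin((1−f)δ)/sin δ ≈ 0.500, b = sin(fδ)/sin δ ≈ 0.515.
p = a·p₁ + b·p₂ ≈ (0.537, -0.070, 0.840); φ = arcsin(p_z) ≈ 57.19°, λ = atan2(p_y, p_x) ≈ -7.44°.

≈ lat 57°, lon -7°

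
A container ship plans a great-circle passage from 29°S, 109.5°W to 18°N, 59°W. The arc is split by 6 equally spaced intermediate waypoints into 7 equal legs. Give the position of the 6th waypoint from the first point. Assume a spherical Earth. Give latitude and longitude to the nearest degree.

Write both endpoints as unit vectors p₁, p₂ with components (cos φ cos λ, cos φ sin λ, sin φ).
The central angle between the endpoints is δ = arccos(p₁·p₂) ≈ 1.182 rad (67.7°).
Interpolate at f = 6/7 with slerp weights a = sin((1−f)δ)/sin δ ≈ 0.182, b = sin(fδ)/sin δ ≈ 0.917.
p = a·p₁ + b·p₂ ≈ (0.396, -0.897, 0.195); φ = arcsin(p_z) ≈ 11.26°, λ = atan2(p_y, p_x) ≈ -66.18°.

≈ 11°N, 66°W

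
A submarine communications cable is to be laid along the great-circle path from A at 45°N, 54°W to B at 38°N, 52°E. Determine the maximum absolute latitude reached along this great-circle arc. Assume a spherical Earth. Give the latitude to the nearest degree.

The great circle lies in the plane with unit normal n̂ = (p₁ × p₂)/|p₁ × p₂|.
Here n̂_z ≈ +0.558; the vertex latitude is φ_max = arccos|n̂_z| ≈ 56.1°.
Check via Clairaut: cos φ_max = |cos φ₁| · sin C = cos(45.0°)·sin(52.1°) ≈ 0.558, again giving ≈ 56.1°.

≈ 56°N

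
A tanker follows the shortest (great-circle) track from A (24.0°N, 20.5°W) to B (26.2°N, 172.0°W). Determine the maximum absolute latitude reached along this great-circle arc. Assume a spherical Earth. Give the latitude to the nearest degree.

The great circle lies in the plane with unit normal n̂ = (p₁ × p₂)/|p₁ × p₂|.
Here n̂_z ≈ -0.465; the vertex latitude is φ_max = arccos|n̂_z| ≈ 62.3°.
Check via Clairaut: cos φ_max = |cos φ₁| · sin C = cos(24.0°)·sin(30.6°) ≈ 0.465, again giving ≈ 62.3°.

≈ 62°N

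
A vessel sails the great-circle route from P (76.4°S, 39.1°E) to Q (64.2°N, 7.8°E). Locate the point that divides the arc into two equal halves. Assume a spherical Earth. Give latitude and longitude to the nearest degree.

≈ (6°S, 19°E)

Write both endpoints as unit vectors p₁, p₂ with components (cos φ cos λ, cos φ sin λ, sin φ).
The central angle between the endpoints is δ = arccos(p₁·p₂) ≈ 2.478 rad (142.0°).
Interpolate at f = 1/2 with slerp weights a = sin((1−f)δ)/sin δ ≈ 1.534, b = sin(fδ)/sin δ ≈ 1.534.
p = a·p₁ + b·p₂ ≈ (0.942, 0.318, -0.110); φ = arcsin(p_z) ≈ -6.31°, λ = atan2(p_y, p_x) ≈ 18.67°.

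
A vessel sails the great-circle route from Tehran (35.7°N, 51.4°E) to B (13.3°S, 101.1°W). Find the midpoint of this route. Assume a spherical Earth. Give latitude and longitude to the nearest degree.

Write both endpoints as unit vectors p₁, p₂ with components (cos φ cos λ, cos φ sin λ, sin φ).
The central angle between the endpoints is δ = arccos(p₁·p₂) ≈ 2.559 rad (146.6°).
Interpolate at f = 1/2 with slerp weights a = sin((1−f)δ)/sin δ ≈ 1.742, b = sin(fδ)/sin δ ≈ 1.742.
p = a·p₁ + b·p₂ ≈ (0.556, -0.558, 0.616); φ = arcsin(p_z) ≈ 38.01°, λ = atan2(p_y, p_x) ≈ -45.09°.

≈ (38°N, 45°W)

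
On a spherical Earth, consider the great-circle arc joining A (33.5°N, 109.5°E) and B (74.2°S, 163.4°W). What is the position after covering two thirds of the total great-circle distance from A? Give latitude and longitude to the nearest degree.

≈ (44°S, 135°E)

Convert each endpoint to a unit vector on the sphere (x = cos φ cos λ, y = cos φ sin λ, z = sin φ).
The central angle between the endpoints is δ = arccos(p₁·p₂) ≈ 2.117 rad (121.3°).
Interpolate at f = 2/3 with slerp weights a = sin((1−f)δ)/sin δ ≈ 0.759, b = sin(fδ)/sin δ ≈ 1.156.
p = a·p₁ + b·p₂ ≈ (-0.513, 0.507, -0.693); φ = arcsin(p_z) ≈ -43.86°, λ = atan2(p_y, p_x) ≈ 135.34°.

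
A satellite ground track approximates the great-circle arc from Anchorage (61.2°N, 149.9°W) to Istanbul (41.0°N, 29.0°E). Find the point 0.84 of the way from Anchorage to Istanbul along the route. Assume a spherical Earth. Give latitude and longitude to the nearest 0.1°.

≈ 53.4°N, 28.8°E

Convert each endpoint to a unit vector on the sphere (x = cos φ cos λ, y = cos φ sin λ, z = sin φ).
The central angle between the endpoints is δ = arccos(p₁·p₂) ≈ 1.358 rad (77.8°).
Interpolate at f = 0.84 with slerp weights a = sin((1−f)δ)/sin δ ≈ 0.221, b = sin(fδ)/sin δ ≈ 0.930.
p = a·p₁ + b·p₂ ≈ (0.522, 0.287, 0.803); φ = arcsin(p_z) ≈ 53.45°, λ = atan2(p_y, p_x) ≈ 28.80°.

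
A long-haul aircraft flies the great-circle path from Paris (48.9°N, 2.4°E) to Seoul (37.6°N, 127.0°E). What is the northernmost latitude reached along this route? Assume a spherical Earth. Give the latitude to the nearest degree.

≈ 64°N

The great circle lies in the plane with unit normal n̂ = (p₁ × p₂)/|p₁ × p₂|.
Here n̂_z ≈ +0.435; the vertex latitude is φ_max = arccos|n̂_z| ≈ 64.2°.
Check via Clairaut: cos φ_max = |cos φ₁| · sin C = cos(48.9°)·sin(41.4°) ≈ 0.435, again giving ≈ 64.2°.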